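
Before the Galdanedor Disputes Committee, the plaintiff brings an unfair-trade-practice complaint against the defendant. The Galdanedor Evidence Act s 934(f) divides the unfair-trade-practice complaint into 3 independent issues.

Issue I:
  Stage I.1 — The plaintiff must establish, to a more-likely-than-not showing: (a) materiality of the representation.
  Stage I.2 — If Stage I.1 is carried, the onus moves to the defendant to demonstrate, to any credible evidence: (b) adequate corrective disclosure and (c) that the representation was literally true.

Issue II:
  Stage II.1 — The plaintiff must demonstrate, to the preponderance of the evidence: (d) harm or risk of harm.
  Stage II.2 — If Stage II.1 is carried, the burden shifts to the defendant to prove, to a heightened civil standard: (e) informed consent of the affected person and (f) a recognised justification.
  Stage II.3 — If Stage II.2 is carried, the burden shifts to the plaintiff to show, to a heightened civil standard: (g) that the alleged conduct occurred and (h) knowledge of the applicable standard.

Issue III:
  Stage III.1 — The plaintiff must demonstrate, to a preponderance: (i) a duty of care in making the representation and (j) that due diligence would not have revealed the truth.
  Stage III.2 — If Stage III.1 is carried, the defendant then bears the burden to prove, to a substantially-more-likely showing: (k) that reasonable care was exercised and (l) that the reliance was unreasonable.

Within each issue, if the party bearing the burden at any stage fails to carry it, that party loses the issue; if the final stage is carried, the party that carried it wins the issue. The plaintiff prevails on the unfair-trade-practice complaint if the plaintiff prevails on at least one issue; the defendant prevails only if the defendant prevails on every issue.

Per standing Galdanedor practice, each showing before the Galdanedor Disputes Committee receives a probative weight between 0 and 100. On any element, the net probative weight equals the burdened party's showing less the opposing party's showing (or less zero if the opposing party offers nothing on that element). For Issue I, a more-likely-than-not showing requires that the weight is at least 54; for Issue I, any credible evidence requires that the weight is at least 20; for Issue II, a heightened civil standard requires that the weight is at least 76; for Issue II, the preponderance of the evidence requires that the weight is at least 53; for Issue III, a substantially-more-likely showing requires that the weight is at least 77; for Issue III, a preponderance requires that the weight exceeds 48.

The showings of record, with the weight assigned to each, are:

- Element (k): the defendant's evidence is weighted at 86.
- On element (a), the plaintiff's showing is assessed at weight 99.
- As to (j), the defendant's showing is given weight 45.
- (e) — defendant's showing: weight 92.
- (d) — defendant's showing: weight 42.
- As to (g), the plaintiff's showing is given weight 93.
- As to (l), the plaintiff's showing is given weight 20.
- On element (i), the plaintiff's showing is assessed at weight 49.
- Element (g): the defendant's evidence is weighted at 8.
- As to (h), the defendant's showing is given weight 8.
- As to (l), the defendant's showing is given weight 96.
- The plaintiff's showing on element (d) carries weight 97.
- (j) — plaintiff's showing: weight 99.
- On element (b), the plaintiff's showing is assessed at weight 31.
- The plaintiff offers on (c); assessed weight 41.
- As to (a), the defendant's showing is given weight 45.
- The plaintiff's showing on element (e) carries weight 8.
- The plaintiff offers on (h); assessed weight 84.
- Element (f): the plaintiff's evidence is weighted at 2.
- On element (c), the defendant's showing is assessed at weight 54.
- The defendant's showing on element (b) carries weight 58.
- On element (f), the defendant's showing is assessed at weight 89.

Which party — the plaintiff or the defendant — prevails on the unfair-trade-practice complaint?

plaintiff

— Issue I —
Stage I.1 — burden on plaintiff; standard: a more-likely-than-not showing (weight is at least 54).
    (a): 99 − 45 = 54 ≥ 54 [met]
  Stage I.1 carried; the burden shifts to the defendant.
Stage I.2 — burden on defendant; standard: any credible evidence (weight is at least 20).
    (b): 58 − 31 = 27 ≥ 20 [met]
    (c): 54 − 41 = 13 < 20 [not met]
  Stage I.2 not carried; the defendant fails its burden.
So the plaintiff prevails on this issue.
— Issue II —
Stage II.1 (plaintiff, the preponderance of the evidence, weight is at least 53): (d) net 97−42=55 ≥ 53 — meets.
  The plaintiff carries Stage II.1; the defendant now bears the burden.
Stage II.2 (defendant, a heightened civil standard, weight is at least 76): (e) net 92−8=84 ≥ 76 — meets; (f) net 89−2=87 ≥ 76 — meets.
  Stage II.2 is satisfied; the onus moves to the plaintiff.
Stage II.3 (plaintiff, a heightened civil standard, weight is at least 76): (g) net 93−8=85 ≥ 76 — meets; (h) net 84−8=76 ≥ 76 — meets.
  The plaintiff carries the last stage.
With every stage satisfied, the plaintiff prevails on this issue.
— Issue III —
At Stage III.1 the plaintiff must meet a preponderance (weight exceeds 48): on (i) the weight is 49, which does exceed 48, so (i) meets the standard; on (j) the weight is 99 less the opposing 45 gives net 54, which does exceed 48, so (j) meets the standard.
  The plaintiff carries Stage III.1; the defendant now bears the burden.
At Stage III.2 the defendant must meet a substantially-more-likely showing (weight is at least 77): on (k) the weight is 86, ≥ 77, so (k) meets the standard; on (l) the weight is 96 less the opposing 20 gives net 76, which does not reach 77, so (l) does not meet the standard.
  The defendant does not carry Stage III.2.
So the plaintiff prevails on this issue.
Per-issue: Issue I → plaintiff; Issue II → plaintiff; Issue III → plaintiff. The plaintiff must prevail on at least one issue; overall, the plaintiff prevails.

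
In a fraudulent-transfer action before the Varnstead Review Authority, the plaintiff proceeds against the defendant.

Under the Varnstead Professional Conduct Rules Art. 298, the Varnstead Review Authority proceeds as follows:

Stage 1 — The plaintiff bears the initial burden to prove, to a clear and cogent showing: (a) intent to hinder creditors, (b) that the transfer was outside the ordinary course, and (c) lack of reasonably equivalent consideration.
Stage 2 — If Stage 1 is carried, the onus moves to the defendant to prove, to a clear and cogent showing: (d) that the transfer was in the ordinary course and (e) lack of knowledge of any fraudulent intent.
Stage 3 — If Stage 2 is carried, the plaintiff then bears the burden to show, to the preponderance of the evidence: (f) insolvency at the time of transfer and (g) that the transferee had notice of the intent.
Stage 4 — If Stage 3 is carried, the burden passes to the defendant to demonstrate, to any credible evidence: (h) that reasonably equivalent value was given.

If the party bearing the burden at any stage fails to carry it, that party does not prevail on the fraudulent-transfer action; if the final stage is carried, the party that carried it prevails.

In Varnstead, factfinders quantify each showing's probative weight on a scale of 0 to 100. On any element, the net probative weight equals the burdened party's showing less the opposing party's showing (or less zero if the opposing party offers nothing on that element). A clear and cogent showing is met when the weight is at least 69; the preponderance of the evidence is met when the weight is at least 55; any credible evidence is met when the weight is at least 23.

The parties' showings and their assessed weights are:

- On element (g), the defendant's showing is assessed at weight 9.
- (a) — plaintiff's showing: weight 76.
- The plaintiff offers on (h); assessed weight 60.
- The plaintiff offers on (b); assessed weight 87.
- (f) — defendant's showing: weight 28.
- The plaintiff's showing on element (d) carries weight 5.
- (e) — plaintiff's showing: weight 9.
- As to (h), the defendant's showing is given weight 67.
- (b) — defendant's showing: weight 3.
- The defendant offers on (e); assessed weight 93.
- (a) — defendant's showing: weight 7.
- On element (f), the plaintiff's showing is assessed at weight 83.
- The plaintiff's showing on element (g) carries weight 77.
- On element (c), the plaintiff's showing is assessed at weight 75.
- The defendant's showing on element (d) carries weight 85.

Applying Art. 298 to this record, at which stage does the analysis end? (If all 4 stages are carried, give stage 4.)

At Stage 1 the plaintiff must meet a clear and cogent showing (weight is at least 69): on (a) the weight is 76 less the opposing 7 gives net 69, which does reach 69, so (a) meets the standard; on (b) the weight is 87 less the opposing 3 gives net 84, which does reach 69, so (b) meets the standard; on (c) the weight is 75, which does reach 69, so (c) meets the standard.
  The plaintiff carries Stage 1; the defendant now bears the burden.
At Stage 2 the defendant must meet a clear and cogent showing (weight is at least 69): on (d) the weight is 85 less the opposing 5 gives net 80, ≥ 69, so (d) meets the standard; on (e) the weight is 93 less the opposing 9 gives net 84, ≥ 69, so (e) meets the standard.
  The defendant carries Stage 2; the plaintiff now bears the burden.
At Stage 3 the plaintiff must meet the preponderance of the evidence (weight is at least 55): on (f) the weight is 83 less the opposing 28 gives net 55, which does reach 55, so (f) meets the standard; on (g) the weight is 77 less the opposing 9 gives net 68, ≥ 55, so (g) meets the standard.
  The plaintiff carries Stage 3; the defendant now bears the burden.
At Stage 4 the defendant must meet any credible evidence (weight is at least 23): on (h) the weight is 67 less the opposing 60 gives net 7, < 23, so (h) does not meet the standard.
  Stage 4 not carried; the defendant fails its burden.
The analysis ends at Stage 4; the plaintiff prevails.

stage 4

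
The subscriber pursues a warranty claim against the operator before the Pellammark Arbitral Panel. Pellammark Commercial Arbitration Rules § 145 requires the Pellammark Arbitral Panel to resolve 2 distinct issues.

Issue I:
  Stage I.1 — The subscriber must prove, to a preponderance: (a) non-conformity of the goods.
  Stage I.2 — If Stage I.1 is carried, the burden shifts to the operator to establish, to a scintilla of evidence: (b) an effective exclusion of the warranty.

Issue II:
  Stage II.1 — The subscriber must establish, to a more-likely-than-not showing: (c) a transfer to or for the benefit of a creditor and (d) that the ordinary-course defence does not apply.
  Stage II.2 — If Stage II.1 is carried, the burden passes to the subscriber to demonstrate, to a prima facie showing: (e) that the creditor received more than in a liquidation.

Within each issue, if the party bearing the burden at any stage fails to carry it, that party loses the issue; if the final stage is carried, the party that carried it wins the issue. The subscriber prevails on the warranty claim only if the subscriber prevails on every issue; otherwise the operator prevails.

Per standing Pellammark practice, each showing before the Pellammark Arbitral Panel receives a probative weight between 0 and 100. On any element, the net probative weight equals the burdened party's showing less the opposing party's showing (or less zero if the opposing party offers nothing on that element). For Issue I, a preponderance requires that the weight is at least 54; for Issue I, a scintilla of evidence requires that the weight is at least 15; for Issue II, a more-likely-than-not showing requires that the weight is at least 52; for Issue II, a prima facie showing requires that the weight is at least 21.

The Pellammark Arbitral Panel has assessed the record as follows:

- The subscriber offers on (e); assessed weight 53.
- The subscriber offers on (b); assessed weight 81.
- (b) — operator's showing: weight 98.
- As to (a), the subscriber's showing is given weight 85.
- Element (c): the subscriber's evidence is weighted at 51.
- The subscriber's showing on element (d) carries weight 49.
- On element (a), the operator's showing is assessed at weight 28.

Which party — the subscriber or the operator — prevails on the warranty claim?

operator

— Issue I —
Stage I.1 (subscriber, a preponderance, weight is at least 54): (a) net 85−28=57 ≥ 54 — meets.
  All elements met. The burden passes to the operator.
Stage I.2 (operator, a scintilla of evidence, weight is at least 15): (b) net 98−81=17 ≥ 15 — meets.
  Stage I.2 carried; the final stage is satisfied.
Every stage carried; the operator prevails on this issue.
— Issue II —
At Stage II.1 the subscriber must meet a more-likely-than-not showing (weight is at least 52): on (c) the weight is 51, which does not reach 52, so (c) does not meet the standard; on (d) the weight is 49, < 52, so (d) does not meet the standard.
  Stage II.1 not carried; the subscriber fails its burden.
So the operator prevails on this issue.
Per-issue: Issue I → operator; Issue II → operator. The subscriber must prevail on every issue; overall, the operator prevails.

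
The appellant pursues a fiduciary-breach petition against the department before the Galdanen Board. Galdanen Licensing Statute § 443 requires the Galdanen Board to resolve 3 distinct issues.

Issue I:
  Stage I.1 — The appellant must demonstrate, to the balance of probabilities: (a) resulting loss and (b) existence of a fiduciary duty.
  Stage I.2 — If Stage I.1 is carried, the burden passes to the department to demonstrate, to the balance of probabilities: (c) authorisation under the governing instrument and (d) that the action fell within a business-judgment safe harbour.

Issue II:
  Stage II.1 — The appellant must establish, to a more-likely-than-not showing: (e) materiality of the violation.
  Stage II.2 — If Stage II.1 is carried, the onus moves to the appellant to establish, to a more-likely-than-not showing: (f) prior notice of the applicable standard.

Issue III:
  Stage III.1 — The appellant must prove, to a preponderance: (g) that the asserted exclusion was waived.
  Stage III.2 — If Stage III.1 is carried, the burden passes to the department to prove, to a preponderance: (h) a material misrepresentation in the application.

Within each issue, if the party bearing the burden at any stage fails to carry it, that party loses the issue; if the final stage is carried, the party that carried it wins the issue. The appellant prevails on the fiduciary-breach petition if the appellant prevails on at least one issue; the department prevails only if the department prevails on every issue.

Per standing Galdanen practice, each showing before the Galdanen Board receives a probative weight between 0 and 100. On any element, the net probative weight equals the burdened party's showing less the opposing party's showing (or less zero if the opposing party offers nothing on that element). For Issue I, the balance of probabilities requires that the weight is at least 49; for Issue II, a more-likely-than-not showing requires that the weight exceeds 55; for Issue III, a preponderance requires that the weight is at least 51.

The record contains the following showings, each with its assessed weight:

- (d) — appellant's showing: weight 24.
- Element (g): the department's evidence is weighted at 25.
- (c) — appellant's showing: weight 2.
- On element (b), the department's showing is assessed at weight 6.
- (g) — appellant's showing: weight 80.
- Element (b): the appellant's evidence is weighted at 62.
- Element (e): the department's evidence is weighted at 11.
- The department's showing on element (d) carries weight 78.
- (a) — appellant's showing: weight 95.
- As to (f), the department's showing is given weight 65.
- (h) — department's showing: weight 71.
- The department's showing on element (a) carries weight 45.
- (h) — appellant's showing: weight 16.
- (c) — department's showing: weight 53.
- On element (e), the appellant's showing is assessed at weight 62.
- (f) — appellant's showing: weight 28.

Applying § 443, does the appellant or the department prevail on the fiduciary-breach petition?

department

— Issue I —
At Stage I.1 the appellant must meet the balance of probabilities (weight is at least 49): on (a) the weight is 95 less the opposing 45 gives net 50, which does reach 49, so (a) meets the standard; on (b) the weight is 62 less the opposing 6 gives net 56, which does reach 49, so (b) meets the standard.
  Stage I.1 carried; the burden shifts to the department.
At Stage I.2 the department must meet the balance of probabilities (weight is at least 49): on (c) the weight is 53 less the opposing 2 gives net 51, which does reach 49, so (c) meets the standard; on (d) the weight is 78 less the opposing 24 gives net 54, ≥ 49, so (d) meets the standard.
  All elements met at the final stage.
All stages carried — the department prevails on this issue.
— Issue II —
Stage II.1 (appellant, a more-likely-than-not showing, weight exceeds 55): (e) net 62−11=51 ≤ 55 — fails.
  The appellant does not carry Stage II.1.
The department prevails on this issue.
— Issue III —
Stage III.1 (appellant, a preponderance, weight is at least 51): (g) net 80−25=55 ≥ 51 — meets.
  The appellant carries Stage III.1; the department now bears the burden.
Stage III.2 (department, a preponderance, weight is at least 51): (h) net 71−16=55 ≥ 51 — meets.
  Stage III.2 carried; the final stage is satisfied.
All stages carried — the department prevails on this issue.
Per-issue: Issue I → department; Issue II → department; Issue III → department. The appellant must prevail on at least one issue; overall, the department prevails.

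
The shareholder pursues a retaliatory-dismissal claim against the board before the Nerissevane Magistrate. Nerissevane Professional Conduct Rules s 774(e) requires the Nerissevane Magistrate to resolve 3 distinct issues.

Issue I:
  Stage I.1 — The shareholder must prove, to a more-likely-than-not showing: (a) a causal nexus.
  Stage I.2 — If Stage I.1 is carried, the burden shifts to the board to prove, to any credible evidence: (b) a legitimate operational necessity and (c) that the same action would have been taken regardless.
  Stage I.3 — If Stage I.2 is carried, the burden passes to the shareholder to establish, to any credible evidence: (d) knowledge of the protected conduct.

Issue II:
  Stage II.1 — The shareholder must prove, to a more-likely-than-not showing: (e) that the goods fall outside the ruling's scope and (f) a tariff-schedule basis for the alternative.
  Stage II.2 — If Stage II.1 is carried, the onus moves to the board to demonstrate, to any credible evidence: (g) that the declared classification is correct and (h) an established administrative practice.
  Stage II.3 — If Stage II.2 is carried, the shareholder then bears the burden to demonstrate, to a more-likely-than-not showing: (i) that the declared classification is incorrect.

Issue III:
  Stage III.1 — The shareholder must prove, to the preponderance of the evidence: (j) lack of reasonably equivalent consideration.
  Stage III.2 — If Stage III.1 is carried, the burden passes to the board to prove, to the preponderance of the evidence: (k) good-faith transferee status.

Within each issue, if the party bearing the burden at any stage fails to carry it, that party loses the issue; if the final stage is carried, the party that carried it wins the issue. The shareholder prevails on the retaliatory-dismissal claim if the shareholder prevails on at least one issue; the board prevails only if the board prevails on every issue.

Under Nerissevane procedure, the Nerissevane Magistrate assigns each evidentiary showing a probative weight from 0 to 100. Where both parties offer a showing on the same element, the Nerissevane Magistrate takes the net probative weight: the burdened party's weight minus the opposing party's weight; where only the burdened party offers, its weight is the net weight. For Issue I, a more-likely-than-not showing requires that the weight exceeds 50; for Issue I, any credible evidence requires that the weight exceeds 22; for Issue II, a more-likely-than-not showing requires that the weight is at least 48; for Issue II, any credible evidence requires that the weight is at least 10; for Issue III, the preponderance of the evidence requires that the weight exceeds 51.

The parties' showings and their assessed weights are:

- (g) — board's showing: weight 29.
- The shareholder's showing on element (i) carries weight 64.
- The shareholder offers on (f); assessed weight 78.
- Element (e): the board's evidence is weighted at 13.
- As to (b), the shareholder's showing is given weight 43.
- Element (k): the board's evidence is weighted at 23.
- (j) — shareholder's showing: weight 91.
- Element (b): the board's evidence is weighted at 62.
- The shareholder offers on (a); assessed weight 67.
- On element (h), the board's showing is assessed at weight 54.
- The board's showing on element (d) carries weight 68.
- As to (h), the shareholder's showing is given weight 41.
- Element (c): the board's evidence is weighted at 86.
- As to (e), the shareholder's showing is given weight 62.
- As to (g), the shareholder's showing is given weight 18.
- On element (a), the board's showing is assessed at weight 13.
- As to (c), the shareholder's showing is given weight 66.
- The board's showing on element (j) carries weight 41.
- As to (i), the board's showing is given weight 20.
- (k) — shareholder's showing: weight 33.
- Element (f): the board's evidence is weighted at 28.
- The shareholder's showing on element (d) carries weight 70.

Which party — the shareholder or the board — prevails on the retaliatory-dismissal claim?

— Issue I —
Stage I.1 (shareholder, a more-likely-than-not showing, weight exceeds 50): (a) net 67−13=54 > 50 — meets.
  Stage I.1 carried; the burden shifts to the board.
Stage I.2 (board, any credible evidence, weight exceeds 22): (b) net 62−43=19 ≤ 22 — fails; (c) net 86−66=20 ≤ 22 — fails.
  The board does not carry Stage I.2.
The analysis ends at Stage I.2; the shareholder prevails on this issue.
— Issue II —
Stage II.1 (shareholder, a more-likely-than-not showing, weight is at least 48): (e) net 62−13=49 ≥ 48 — meets; (f) net 78−28=50 ≥ 48 — meets.
  Stage II.1 is satisfied; the onus moves to the board.
Stage II.2 (board, any credible evidence, weight is at least 10): (g) net 29−18=11 ≥ 10 — meets; (h) net 54−41=13 ≥ 10 — meets.
  Stage II.2 is satisfied; the onus moves to the shareholder.
Stage II.3 (shareholder, a more-likely-than-not showing, weight is at least 48): (i) net 64−20=44 < 48 — fails.
  Not every element is met, so the shareholder fails to carry Stage II.3.
So the board prevails on this issue.
— Issue III —
At Stage III.1 the shareholder must meet the preponderance of the evidence (weight exceeds 51): on (j) the weight is 91 less the opposing 41 gives net 50, which does not exceed 51, so (j) does not meet the standard.
  Not every element is met, so the shareholder fails to carry Stage III.1.
So the board prevails on this issue.
Per-issue: Issue I → shareholder; Issue II → board; Issue III → board. The shareholder must prevail on at least one issue; overall, the shareholder prevails.

shareholder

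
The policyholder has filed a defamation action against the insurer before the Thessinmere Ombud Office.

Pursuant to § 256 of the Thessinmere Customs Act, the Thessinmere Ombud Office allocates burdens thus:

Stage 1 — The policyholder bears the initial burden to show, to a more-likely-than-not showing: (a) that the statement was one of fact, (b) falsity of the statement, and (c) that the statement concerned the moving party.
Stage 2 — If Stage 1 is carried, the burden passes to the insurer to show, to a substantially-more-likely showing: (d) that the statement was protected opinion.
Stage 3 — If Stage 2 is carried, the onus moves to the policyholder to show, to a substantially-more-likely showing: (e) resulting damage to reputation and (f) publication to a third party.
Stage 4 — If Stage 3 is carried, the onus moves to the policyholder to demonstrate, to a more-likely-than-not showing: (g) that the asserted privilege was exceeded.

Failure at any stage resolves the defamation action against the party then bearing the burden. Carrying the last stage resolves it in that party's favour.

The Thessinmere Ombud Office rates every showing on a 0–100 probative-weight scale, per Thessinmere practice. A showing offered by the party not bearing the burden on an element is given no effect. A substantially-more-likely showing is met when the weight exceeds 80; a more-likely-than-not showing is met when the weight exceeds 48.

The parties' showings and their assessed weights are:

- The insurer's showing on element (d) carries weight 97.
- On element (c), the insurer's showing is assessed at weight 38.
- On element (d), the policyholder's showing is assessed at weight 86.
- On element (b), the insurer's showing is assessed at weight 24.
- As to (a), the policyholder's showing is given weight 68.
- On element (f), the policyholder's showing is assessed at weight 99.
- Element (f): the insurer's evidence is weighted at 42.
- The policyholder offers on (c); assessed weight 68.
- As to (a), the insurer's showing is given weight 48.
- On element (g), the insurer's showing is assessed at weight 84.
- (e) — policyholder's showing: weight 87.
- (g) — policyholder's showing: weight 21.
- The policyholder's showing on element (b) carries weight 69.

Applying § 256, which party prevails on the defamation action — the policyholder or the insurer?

insurer

At Stage 1 the policyholder must meet a more-likely-than-not showing (weight exceeds 48): on (a) the weight is 68 (the insurer's 48 is given no effect), which does exceed 48, so (a) meets the standard; on (b) the weight is 69 (the insurer's 24 is given no effect), > 48, so (b) meets the standard; on (c) the weight is 68 (the insurer's 38 is given no effect), which does exceed 48, so (c) meets the standard.
  Stage 1 is satisfied; the onus moves to the insurer.
At Stage 2 the insurer must meet a substantially-more-likely showing (weight exceeds 80): on (d) the weight is 97 (the policyholder's 86 is given no effect), which does exceed 80, so (d) meets the standard.
  Stage 2 is satisfied; the onus moves to the policyholder.
At Stage 3 the policyholder must meet a substantially-more-likely showing (weight exceeds 80): on (e) the weight is 87, > 80, so (e) meets the standard; on (f) the weight is 99 (the insurer's 42 is given no effect), > 80, so (f) meets the standard.
  All elements met. The policyholder retains the burden for Stage 4.
At Stage 4 the policyholder must meet a more-likely-than-not showing (weight exceeds 48): on (g) the weight is 21 (the insurer's 84 is given no effect), which does not exceed 48, so (g) does not meet the standard.
  Stage 4 not carried; the policyholder fails its burden.
The analysis ends at Stage 4; the insurer prevails.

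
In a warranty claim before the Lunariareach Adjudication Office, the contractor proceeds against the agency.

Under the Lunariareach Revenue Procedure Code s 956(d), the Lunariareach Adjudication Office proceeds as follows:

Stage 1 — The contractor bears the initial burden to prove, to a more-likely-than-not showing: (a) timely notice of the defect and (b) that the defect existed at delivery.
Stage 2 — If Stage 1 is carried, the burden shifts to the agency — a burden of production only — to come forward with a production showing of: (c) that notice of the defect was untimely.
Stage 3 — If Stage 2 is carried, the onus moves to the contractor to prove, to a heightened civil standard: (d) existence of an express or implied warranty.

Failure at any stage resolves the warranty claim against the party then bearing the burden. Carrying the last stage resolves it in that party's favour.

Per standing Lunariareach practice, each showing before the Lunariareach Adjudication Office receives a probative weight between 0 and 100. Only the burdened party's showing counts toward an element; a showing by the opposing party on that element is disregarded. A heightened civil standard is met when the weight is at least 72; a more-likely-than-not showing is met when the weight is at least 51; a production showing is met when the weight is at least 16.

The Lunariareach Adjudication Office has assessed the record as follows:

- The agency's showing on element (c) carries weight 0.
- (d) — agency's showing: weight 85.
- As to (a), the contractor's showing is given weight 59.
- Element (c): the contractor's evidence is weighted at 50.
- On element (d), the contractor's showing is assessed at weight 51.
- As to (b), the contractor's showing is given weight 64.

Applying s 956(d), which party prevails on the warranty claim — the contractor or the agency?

Stage 1 (contractor, a more-likely-than-not showing, weight is at least 51): (a) 59 ≥ 51 — meets; (b) 64 ≥ 51 — meets.
  Stage 1 carried; the burden shifts to the agency.
Stage 2 (agency, a production showing, weight is at least 16): (c) 0 (contractor's 50 disregarded) < 16 — fails.
  The agency does not carry Stage 2.
The contractor prevails.

contractor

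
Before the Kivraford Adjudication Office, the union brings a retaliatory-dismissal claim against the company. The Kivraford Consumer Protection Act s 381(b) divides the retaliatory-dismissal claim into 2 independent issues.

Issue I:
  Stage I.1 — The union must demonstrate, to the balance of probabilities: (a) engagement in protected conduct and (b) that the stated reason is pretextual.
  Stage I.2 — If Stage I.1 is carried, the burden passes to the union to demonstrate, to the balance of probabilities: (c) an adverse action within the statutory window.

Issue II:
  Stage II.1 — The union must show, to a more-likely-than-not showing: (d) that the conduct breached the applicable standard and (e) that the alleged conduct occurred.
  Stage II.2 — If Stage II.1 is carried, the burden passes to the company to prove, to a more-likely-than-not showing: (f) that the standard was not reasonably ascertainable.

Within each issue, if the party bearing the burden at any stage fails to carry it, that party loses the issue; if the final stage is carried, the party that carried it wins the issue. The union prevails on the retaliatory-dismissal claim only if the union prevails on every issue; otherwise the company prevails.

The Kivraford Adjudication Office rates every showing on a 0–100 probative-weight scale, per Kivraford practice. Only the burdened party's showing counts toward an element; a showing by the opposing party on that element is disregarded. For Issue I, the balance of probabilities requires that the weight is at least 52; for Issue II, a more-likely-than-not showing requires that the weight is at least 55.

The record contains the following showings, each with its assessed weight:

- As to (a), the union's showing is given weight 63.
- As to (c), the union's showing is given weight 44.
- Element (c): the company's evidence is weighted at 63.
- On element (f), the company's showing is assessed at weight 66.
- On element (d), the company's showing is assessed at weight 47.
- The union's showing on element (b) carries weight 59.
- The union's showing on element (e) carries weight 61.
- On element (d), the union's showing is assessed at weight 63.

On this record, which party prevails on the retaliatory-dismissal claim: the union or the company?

— Issue I —
At Stage I.1 the union must meet the balance of probabilities (weight is at least 52): on (a) the weight is 63, ≥ 52, so (a) meets the standard; on (b) the weight is 59, which does reach 52, so (b) meets the standard.
  All elements met. The union retains the burden for Stage I.2.
At Stage I.2 the union must meet the balance of probabilities (weight is at least 52): on (c) the weight is 44 (the company's 63 is given no effect), which does not reach 52, so (c) does not meet the standard.
  The union does not carry Stage I.2.
The analysis ends at Stage I.2; the company prevails on this issue.
— Issue II —
Stage II.1 — burden on union; standard: a more-likely-than-not showing (weight is at least 55).
    (d): 63 (company's 47 disregarded) ≥ 55 [met]
    (e): 61 ≥ 55 [met]
  The union carries Stage II.1; the company now bears the burden.
Stage II.2 — burden on company; standard: a more-likely-than-not showing (weight is at least 55).
    (f): 66 ≥ 55 [met]
  Stage II.2 carried; the final stage is satisfied.
All stages carried — the company prevails on this issue.
Per-issue: Issue I → company; Issue II → company. The union must prevail on every issue; overall, the company prevails.

company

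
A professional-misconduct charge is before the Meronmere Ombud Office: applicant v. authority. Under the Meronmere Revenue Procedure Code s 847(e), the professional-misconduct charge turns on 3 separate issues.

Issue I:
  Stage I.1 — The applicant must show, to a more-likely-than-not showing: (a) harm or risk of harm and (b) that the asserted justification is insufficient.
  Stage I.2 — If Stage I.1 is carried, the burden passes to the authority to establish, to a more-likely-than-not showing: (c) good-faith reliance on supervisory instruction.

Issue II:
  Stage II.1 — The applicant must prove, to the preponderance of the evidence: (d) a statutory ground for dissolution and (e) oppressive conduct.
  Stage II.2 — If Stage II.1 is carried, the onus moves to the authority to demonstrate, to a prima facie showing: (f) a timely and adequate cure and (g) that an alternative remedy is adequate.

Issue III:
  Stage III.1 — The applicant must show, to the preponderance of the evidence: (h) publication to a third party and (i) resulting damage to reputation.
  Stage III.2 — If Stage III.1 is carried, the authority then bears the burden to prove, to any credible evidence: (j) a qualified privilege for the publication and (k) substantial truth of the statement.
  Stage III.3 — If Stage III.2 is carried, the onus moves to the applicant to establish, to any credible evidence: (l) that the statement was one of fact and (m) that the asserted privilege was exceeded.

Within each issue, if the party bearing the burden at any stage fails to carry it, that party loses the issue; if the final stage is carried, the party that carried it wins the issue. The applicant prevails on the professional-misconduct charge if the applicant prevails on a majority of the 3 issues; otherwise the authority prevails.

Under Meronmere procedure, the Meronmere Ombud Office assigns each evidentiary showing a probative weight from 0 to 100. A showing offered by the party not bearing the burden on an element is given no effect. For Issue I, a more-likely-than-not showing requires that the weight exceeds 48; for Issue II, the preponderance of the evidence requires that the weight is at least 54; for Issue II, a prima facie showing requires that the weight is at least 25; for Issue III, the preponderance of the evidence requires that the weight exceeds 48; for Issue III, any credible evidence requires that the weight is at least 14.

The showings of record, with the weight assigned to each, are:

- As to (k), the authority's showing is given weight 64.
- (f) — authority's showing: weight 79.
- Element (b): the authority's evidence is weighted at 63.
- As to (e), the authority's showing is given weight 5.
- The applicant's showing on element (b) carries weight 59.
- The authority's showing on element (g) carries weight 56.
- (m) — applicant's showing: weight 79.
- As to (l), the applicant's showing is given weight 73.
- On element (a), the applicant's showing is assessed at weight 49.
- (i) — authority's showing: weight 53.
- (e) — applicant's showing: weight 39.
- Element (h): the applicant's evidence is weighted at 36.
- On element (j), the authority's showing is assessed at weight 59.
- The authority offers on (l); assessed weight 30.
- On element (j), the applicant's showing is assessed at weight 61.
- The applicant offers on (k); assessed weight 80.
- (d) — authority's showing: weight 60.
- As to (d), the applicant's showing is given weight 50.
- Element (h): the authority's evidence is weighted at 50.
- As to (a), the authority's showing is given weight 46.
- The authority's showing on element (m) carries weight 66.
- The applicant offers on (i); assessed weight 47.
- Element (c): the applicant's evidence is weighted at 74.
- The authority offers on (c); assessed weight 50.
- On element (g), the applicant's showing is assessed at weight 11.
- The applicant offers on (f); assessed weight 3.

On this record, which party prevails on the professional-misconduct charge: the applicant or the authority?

— Issue I —
At Stage I.1 the applicant must meet a more-likely-than-not showing (weight exceeds 48): on (a) the weight is 49 (the authority's 46 is given no effect), which does exceed 48, so (a) meets the standard; on (b) the weight is 59 (the authority's 63 is given no effect), which does exceed 48, so (b) meets the standard.
  Stage I.1 is satisfied; the onus moves to the authority.
At Stage I.2 the authority must meet a more-likely-than-not showing (weight exceeds 48): on (c) the weight is 50 (the applicant's 74 is given no effect), which does exceed 48, so (c) meets the standard.
  Stage I.2 carried; the final stage is satisfied.
All stages carried — the authority prevails on this issue.
— Issue II —
Stage II.1 (applicant, the preponderance of the evidence, weight is at least 54): (d) 50 (authority's 60 disregarded) < 54 — fails; (e) 39 (authority's 5 disregarded) < 54 — fails.
  Not every element is met, so the applicant fails to carry Stage II.1.
The authority prevails on this issue.
— Issue III —
Stage III.1 (applicant, the preponderance of the evidence, weight exceeds 48): (h) 36 (authority's 50 disregarded) ≤ 48 — fails; (i) 47 (authority's 53 disregarded) ≤ 48 — fails.
  The applicant does not carry Stage III.1.
The authority prevails on this issue.
Per-issue: Issue I → authority; Issue II → authority; Issue III → authority. The applicant must prevail on a majority of issues; overall, the authority prevails.

authority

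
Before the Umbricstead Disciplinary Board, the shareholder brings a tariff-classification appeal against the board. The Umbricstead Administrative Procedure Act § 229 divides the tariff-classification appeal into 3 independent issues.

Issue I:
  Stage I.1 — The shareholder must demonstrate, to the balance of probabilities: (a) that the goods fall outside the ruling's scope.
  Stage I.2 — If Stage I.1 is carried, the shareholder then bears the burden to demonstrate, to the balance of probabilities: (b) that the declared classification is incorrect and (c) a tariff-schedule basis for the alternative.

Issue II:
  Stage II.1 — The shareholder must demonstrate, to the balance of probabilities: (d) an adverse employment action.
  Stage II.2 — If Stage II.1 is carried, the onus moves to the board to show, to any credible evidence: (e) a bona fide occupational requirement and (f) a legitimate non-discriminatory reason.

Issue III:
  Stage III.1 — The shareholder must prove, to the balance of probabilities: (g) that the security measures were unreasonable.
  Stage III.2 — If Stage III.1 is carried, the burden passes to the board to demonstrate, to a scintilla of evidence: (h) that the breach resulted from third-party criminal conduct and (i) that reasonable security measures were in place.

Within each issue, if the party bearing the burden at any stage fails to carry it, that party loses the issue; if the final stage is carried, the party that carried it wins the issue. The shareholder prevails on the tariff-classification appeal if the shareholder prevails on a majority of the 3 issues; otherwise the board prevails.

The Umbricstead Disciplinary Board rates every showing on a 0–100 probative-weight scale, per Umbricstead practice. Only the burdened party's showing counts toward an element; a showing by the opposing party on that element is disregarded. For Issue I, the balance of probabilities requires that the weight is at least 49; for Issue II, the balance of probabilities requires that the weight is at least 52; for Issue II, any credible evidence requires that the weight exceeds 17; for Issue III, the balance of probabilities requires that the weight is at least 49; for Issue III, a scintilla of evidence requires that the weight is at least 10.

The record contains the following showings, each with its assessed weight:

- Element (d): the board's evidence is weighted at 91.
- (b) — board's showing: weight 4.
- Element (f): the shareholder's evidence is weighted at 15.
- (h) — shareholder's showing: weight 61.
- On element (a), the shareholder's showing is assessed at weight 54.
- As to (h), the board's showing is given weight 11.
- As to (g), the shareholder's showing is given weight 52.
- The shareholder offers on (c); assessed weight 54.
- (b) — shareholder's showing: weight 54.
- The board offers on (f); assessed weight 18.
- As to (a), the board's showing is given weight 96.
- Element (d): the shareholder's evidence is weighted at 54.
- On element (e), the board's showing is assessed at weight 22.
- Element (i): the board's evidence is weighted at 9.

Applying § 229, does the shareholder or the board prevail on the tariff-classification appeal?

shareholder

— Issue I —
Stage I.1 (shareholder, the balance of probabilities, weight is at least 49): (a) 54 (board's 96 disregarded) ≥ 49 — meets.
  All elements met. The shareholder retains the burden for Stage I.2.
Stage I.2 (shareholder, the balance of probabilities, weight is at least 49): (b) 54 (board's 4 disregarded) ≥ 49 — meets; (c) 54 ≥ 49 — meets.
  All elements met at the final stage.
With every stage satisfied, the shareholder prevails on this issue.
— Issue II —
Stage II.1 — burden on shareholder; standard: the balance of probabilities (weight is at least 52).
    (d): 54 (board's 91 disregarded) ≥ 52 [met]
  The shareholder carries Stage II.1; the board now bears the burden.
Stage II.2 — burden on board; standard: any credible evidence (weight exceeds 17).
    (e): 22 > 17 [met]
    (f): 18 (shareholder's 15 disregarded) > 17 [met]
  The board carries the last stage.
All stages carried — the board prevails on this issue.
— Issue III —
Stage III.1 — burden on shareholder; standard: the balance of probabilities (weight is at least 49).
    (g): 52 ≥ 49 [met]
  Stage III.1 carried; the burden shifts to the board.
Stage III.2 — burden on board; standard: a scintilla of evidence (weight is at least 10).
    (h): 11 (shareholder's 61 disregarded) ≥ 10 [met]
    (i): 9 < 10 [not met]
  The board does not carry Stage III.2.
The shareholder prevails on this issue.
Per-issue: Issue I → shareholder; Issue II → board; Issue III → shareholder. The shareholder must prevail on a majority of issues; overall, the shareholder prevails.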